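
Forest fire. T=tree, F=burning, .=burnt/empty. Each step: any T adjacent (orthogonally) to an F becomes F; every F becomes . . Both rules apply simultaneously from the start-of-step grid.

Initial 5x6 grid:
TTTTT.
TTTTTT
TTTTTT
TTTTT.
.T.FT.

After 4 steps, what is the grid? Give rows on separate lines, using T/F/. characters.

Step 1: 2 trees catch fire, 1 burn out
  TTTTT.
  TTTTTT
  TTTTTT
  TTTFT.
  .T..F.
Step 2: 3 trees catch fire, 2 burn out
  TTTTT.
  TTTTTT
  TTTFTT
  TTF.F.
  .T....
Step 3: 4 trees catch fire, 3 burn out
  TTTTT.
  TTTFTT
  TTF.FT
  TF....
  .T....
Step 4: 7 trees catch fire, 4 burn out
  TTTFT.
  TTF.FT
  TF...F
  F.....
  .F....

TTTFT.
TTF.FT
TF...F
F.....
.F....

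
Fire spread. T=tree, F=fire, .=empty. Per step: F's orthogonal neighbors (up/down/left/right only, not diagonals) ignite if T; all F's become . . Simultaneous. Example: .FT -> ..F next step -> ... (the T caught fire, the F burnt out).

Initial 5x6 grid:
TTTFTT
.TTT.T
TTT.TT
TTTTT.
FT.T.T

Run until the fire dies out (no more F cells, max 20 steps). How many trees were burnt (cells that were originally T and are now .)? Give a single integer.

Answer: 21

Derivation:
Step 1: +5 fires, +2 burnt (F count now 5)
Step 2: +5 fires, +5 burnt (F count now 5)
Step 3: +6 fires, +5 burnt (F count now 6)
Step 4: +2 fires, +6 burnt (F count now 2)
Step 5: +3 fires, +2 burnt (F count now 3)
Step 6: +0 fires, +3 burnt (F count now 0)
Fire out after step 6
Initially T: 22, now '.': 29
Total burnt (originally-T cells now '.'): 21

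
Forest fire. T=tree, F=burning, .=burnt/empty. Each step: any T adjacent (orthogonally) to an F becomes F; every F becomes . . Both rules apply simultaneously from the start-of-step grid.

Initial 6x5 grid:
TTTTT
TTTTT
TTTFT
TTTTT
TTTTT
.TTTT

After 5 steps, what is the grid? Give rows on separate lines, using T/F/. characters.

Step 1: 4 trees catch fire, 1 burn out
  TTTTT
  TTTFT
  TTF.F
  TTTFT
  TTTTT
  .TTTT
Step 2: 7 trees catch fire, 4 burn out
  TTTFT
  TTF.F
  TF...
  TTF.F
  TTTFT
  .TTTT
Step 3: 8 trees catch fire, 7 burn out
  TTF.F
  TF...
  F....
  TF...
  TTF.F
  .TTFT
Step 4: 6 trees catch fire, 8 burn out
  TF...
  F....
  .....
  F....
  TF...
  .TF.F
Step 5: 3 trees catch fire, 6 burn out
  F....
  .....
  .....
  .....
  F....
  .F...

F....
.....
.....
.....
F....
.F...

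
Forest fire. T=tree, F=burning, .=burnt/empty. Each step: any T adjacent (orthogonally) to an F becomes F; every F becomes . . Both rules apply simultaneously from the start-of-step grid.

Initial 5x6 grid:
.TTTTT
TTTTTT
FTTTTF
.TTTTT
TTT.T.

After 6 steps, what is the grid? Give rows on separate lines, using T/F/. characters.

Step 1: 5 trees catch fire, 2 burn out
  .TTTTT
  FTTTTF
  .FTTF.
  .TTTTF
  TTT.T.
Step 2: 7 trees catch fire, 5 burn out
  .TTTTF
  .FTTF.
  ..FF..
  .FTTF.
  TTT.T.
Step 3: 8 trees catch fire, 7 burn out
  .FTTF.
  ..FF..
  ......
  ..FF..
  TFT.F.
Step 4: 4 trees catch fire, 8 burn out
  ..FF..
  ......
  ......
  ......
  F.F...
Step 5: 0 trees catch fire, 4 burn out
  ......
  ......
  ......
  ......
  ......
Step 6: 0 trees catch fire, 0 burn out
  ......
  ......
  ......
  ......
  ......

......
......
......
......
......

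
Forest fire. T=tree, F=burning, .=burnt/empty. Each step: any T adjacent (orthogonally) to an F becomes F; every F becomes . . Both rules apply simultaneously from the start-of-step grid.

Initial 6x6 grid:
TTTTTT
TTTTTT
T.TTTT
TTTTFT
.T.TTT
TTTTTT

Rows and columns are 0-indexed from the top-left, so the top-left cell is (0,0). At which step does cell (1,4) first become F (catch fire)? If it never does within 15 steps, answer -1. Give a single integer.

Step 1: cell (1,4)='T' (+4 fires, +1 burnt)
Step 2: cell (1,4)='F' (+7 fires, +4 burnt)
  -> target ignites at step 2
Step 3: cell (1,4)='.' (+7 fires, +7 burnt)
Step 4: cell (1,4)='.' (+6 fires, +7 burnt)
Step 5: cell (1,4)='.' (+4 fires, +6 burnt)
Step 6: cell (1,4)='.' (+3 fires, +4 burnt)
Step 7: cell (1,4)='.' (+1 fires, +3 burnt)
Step 8: cell (1,4)='.' (+0 fires, +1 burnt)
  fire out at step 8

2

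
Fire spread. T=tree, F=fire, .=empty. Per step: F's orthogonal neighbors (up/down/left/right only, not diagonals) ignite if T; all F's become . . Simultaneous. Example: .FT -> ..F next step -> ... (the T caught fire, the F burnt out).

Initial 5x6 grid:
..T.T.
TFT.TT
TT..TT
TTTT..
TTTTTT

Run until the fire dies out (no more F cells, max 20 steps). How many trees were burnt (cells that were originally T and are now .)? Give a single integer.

Step 1: +3 fires, +1 burnt (F count now 3)
Step 2: +3 fires, +3 burnt (F count now 3)
Step 3: +3 fires, +3 burnt (F count now 3)
Step 4: +3 fires, +3 burnt (F count now 3)
Step 5: +1 fires, +3 burnt (F count now 1)
Step 6: +1 fires, +1 burnt (F count now 1)
Step 7: +1 fires, +1 burnt (F count now 1)
Step 8: +0 fires, +1 burnt (F count now 0)
Fire out after step 8
Initially T: 20, now '.': 25
Total burnt (originally-T cells now '.'): 15

Answer: 15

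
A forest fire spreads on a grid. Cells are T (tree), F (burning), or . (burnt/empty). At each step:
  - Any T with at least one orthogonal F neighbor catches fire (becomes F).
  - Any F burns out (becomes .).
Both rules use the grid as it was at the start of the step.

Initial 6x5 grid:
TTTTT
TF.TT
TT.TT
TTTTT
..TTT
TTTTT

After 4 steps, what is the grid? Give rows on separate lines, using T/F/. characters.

Step 1: 3 trees catch fire, 1 burn out
  TFTTT
  F..TT
  TF.TT
  TTTTT
  ..TTT
  TTTTT
Step 2: 4 trees catch fire, 3 burn out
  F.FTT
  ...TT
  F..TT
  TFTTT
  ..TTT
  TTTTT
Step 3: 3 trees catch fire, 4 burn out
  ...FT
  ...TT
  ...TT
  F.FTT
  ..TTT
  TTTTT
Step 4: 4 trees catch fire, 3 burn out
  ....F
  ...FT
  ...TT
  ...FT
  ..FTT
  TTTTT

....F
...FT
...TT
...FT
..FTT
TTTTT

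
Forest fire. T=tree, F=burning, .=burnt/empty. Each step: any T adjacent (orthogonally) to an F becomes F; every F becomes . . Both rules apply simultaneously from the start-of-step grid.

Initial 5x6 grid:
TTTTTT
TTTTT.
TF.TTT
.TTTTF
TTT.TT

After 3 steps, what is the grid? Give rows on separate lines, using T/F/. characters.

Step 1: 6 trees catch fire, 2 burn out
  TTTTTT
  TFTTT.
  F..TTF
  .FTTF.
  TTT.TF
Step 2: 8 trees catch fire, 6 burn out
  TFTTTT
  F.FTT.
  ...TF.
  ..FF..
  TFT.F.
Step 3: 7 trees catch fire, 8 burn out
  F.FTTT
  ...FF.
  ...F..
  ......
  F.F...

F.FTTT
...FF.
...F..
......
F.F...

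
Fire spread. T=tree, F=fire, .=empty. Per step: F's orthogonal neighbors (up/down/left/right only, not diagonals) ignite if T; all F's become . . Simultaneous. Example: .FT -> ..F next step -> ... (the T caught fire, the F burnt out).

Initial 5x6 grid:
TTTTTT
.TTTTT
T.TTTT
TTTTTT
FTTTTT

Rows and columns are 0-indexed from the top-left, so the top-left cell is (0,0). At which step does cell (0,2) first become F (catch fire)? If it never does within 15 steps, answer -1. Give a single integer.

Step 1: cell (0,2)='T' (+2 fires, +1 burnt)
Step 2: cell (0,2)='T' (+3 fires, +2 burnt)
Step 3: cell (0,2)='T' (+2 fires, +3 burnt)
Step 4: cell (0,2)='T' (+3 fires, +2 burnt)
Step 5: cell (0,2)='T' (+4 fires, +3 burnt)
Step 6: cell (0,2)='F' (+5 fires, +4 burnt)
  -> target ignites at step 6
Step 7: cell (0,2)='.' (+4 fires, +5 burnt)
Step 8: cell (0,2)='.' (+3 fires, +4 burnt)
Step 9: cell (0,2)='.' (+1 fires, +3 burnt)
Step 10: cell (0,2)='.' (+0 fires, +1 burnt)
  fire out at step 10

6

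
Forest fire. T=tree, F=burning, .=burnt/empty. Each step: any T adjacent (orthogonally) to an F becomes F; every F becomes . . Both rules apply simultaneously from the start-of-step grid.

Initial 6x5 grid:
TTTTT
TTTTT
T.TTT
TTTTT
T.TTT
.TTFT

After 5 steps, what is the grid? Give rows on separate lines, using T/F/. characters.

Step 1: 3 trees catch fire, 1 burn out
  TTTTT
  TTTTT
  T.TTT
  TTTTT
  T.TFT
  .TF.F
Step 2: 4 trees catch fire, 3 burn out
  TTTTT
  TTTTT
  T.TTT
  TTTFT
  T.F.F
  .F...
Step 3: 3 trees catch fire, 4 burn out
  TTTTT
  TTTTT
  T.TFT
  TTF.F
  T....
  .....
Step 4: 4 trees catch fire, 3 burn out
  TTTTT
  TTTFT
  T.F.F
  TF...
  T....
  .....
Step 5: 4 trees catch fire, 4 burn out
  TTTFT
  TTF.F
  T....
  F....
  T....
  .....

TTTFT
TTF.F
T....
F....
T....
.....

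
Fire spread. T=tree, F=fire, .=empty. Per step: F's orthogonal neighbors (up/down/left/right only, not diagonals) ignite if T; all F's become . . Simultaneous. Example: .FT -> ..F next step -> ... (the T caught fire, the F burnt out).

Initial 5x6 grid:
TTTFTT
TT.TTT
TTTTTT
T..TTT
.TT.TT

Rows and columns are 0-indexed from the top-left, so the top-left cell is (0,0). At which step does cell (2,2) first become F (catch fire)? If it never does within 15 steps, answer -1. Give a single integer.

Step 1: cell (2,2)='T' (+3 fires, +1 burnt)
Step 2: cell (2,2)='T' (+4 fires, +3 burnt)
Step 3: cell (2,2)='F' (+6 fires, +4 burnt)
  -> target ignites at step 3
Step 4: cell (2,2)='.' (+4 fires, +6 burnt)
Step 5: cell (2,2)='.' (+3 fires, +4 burnt)
Step 6: cell (2,2)='.' (+2 fires, +3 burnt)
Step 7: cell (2,2)='.' (+0 fires, +2 burnt)
  fire out at step 7

3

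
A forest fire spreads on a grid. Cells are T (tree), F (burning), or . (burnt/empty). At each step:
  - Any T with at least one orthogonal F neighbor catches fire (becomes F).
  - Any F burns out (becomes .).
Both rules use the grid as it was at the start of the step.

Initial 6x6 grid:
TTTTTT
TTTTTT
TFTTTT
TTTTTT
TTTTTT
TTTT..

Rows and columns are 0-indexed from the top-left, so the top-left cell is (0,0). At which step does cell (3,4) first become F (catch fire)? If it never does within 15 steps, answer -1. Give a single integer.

Step 1: cell (3,4)='T' (+4 fires, +1 burnt)
Step 2: cell (3,4)='T' (+7 fires, +4 burnt)
Step 3: cell (3,4)='T' (+8 fires, +7 burnt)
Step 4: cell (3,4)='F' (+7 fires, +8 burnt)
  -> target ignites at step 4
Step 5: cell (3,4)='.' (+5 fires, +7 burnt)
Step 6: cell (3,4)='.' (+2 fires, +5 burnt)
Step 7: cell (3,4)='.' (+0 fires, +2 burnt)
  fire out at step 7

4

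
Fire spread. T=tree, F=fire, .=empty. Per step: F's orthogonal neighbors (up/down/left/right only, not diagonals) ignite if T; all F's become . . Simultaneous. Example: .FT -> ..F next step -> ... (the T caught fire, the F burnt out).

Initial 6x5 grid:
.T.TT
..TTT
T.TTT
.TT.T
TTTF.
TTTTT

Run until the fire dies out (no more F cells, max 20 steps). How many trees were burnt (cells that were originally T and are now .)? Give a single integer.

Answer: 19

Derivation:
Step 1: +2 fires, +1 burnt (F count now 2)
Step 2: +4 fires, +2 burnt (F count now 4)
Step 3: +4 fires, +4 burnt (F count now 4)
Step 4: +3 fires, +4 burnt (F count now 3)
Step 5: +2 fires, +3 burnt (F count now 2)
Step 6: +3 fires, +2 burnt (F count now 3)
Step 7: +1 fires, +3 burnt (F count now 1)
Step 8: +0 fires, +1 burnt (F count now 0)
Fire out after step 8
Initially T: 21, now '.': 28
Total burnt (originally-T cells now '.'): 19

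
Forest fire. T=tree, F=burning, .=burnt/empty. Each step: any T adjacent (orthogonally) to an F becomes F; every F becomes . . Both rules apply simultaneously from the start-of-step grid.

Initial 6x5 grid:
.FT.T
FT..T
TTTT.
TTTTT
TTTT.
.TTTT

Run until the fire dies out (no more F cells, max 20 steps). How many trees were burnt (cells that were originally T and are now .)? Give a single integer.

Step 1: +3 fires, +2 burnt (F count now 3)
Step 2: +2 fires, +3 burnt (F count now 2)
Step 3: +3 fires, +2 burnt (F count now 3)
Step 4: +3 fires, +3 burnt (F count now 3)
Step 5: +3 fires, +3 burnt (F count now 3)
Step 6: +3 fires, +3 burnt (F count now 3)
Step 7: +1 fires, +3 burnt (F count now 1)
Step 8: +1 fires, +1 burnt (F count now 1)
Step 9: +0 fires, +1 burnt (F count now 0)
Fire out after step 9
Initially T: 21, now '.': 28
Total burnt (originally-T cells now '.'): 19

Answer: 19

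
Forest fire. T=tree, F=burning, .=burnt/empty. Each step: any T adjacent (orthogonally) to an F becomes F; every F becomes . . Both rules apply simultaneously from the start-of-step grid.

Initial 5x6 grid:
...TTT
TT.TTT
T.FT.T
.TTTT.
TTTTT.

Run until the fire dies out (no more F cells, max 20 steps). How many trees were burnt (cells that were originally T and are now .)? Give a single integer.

Step 1: +2 fires, +1 burnt (F count now 2)
Step 2: +4 fires, +2 burnt (F count now 4)
Step 3: +5 fires, +4 burnt (F count now 5)
Step 4: +4 fires, +5 burnt (F count now 4)
Step 5: +2 fires, +4 burnt (F count now 2)
Step 6: +0 fires, +2 burnt (F count now 0)
Fire out after step 6
Initially T: 20, now '.': 27
Total burnt (originally-T cells now '.'): 17

Answer: 17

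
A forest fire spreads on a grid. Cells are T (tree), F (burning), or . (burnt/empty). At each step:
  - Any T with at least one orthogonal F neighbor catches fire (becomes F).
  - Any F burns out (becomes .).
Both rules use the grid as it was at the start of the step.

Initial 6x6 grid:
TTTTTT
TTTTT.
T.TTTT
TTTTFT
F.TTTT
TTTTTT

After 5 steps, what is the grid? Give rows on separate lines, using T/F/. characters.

Step 1: 6 trees catch fire, 2 burn out
  TTTTTT
  TTTTT.
  T.TTFT
  FTTF.F
  ..TTFT
  FTTTTT
Step 2: 10 trees catch fire, 6 burn out
  TTTTTT
  TTTTF.
  F.TF.F
  .FF...
  ..TF.F
  .FTTFT
Step 3: 8 trees catch fire, 10 burn out
  TTTTFT
  FTTF..
  ..F...
  ......
  ..F...
  ..FF.F
Step 4: 5 trees catch fire, 8 burn out
  FTTF.F
  .FF...
  ......
  ......
  ......
  ......
Step 5: 2 trees catch fire, 5 burn out
  .FF...
  ......
  ......
  ......
  ......
  ......

.FF...
......
......
......
......
......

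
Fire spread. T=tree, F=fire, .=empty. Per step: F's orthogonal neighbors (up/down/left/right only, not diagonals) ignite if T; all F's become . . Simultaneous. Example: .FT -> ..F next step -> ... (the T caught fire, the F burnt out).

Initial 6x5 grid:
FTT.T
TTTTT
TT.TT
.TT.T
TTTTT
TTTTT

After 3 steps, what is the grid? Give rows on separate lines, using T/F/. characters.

Step 1: 2 trees catch fire, 1 burn out
  .FT.T
  FTTTT
  TT.TT
  .TT.T
  TTTTT
  TTTTT
Step 2: 3 trees catch fire, 2 burn out
  ..F.T
  .FTTT
  FT.TT
  .TT.T
  TTTTT
  TTTTT
Step 3: 2 trees catch fire, 3 burn out
  ....T
  ..FTT
  .F.TT
  .TT.T
  TTTTT
  TTTTT

....T
..FTT
.F.TT
.TT.T
TTTTT
TTTTT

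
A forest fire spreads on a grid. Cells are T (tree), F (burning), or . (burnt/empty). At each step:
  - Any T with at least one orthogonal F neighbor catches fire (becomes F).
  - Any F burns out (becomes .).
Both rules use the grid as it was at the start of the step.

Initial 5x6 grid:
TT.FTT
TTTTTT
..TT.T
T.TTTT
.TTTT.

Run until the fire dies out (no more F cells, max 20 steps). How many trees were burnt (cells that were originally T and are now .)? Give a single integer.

Step 1: +2 fires, +1 burnt (F count now 2)
Step 2: +4 fires, +2 burnt (F count now 4)
Step 3: +4 fires, +4 burnt (F count now 4)
Step 4: +6 fires, +4 burnt (F count now 6)
Step 5: +4 fires, +6 burnt (F count now 4)
Step 6: +1 fires, +4 burnt (F count now 1)
Step 7: +0 fires, +1 burnt (F count now 0)
Fire out after step 7
Initially T: 22, now '.': 29
Total burnt (originally-T cells now '.'): 21

Answer: 21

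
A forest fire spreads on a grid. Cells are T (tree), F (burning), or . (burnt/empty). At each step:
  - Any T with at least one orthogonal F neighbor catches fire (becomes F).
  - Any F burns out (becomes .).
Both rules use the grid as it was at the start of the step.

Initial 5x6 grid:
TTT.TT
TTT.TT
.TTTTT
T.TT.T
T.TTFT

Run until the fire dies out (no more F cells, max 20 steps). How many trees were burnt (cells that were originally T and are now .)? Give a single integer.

Answer: 21

Derivation:
Step 1: +2 fires, +1 burnt (F count now 2)
Step 2: +3 fires, +2 burnt (F count now 3)
Step 3: +3 fires, +3 burnt (F count now 3)
Step 4: +3 fires, +3 burnt (F count now 3)
Step 5: +4 fires, +3 burnt (F count now 4)
Step 6: +3 fires, +4 burnt (F count now 3)
Step 7: +2 fires, +3 burnt (F count now 2)
Step 8: +1 fires, +2 burnt (F count now 1)
Step 9: +0 fires, +1 burnt (F count now 0)
Fire out after step 9
Initially T: 23, now '.': 28
Total burnt (originally-T cells now '.'): 21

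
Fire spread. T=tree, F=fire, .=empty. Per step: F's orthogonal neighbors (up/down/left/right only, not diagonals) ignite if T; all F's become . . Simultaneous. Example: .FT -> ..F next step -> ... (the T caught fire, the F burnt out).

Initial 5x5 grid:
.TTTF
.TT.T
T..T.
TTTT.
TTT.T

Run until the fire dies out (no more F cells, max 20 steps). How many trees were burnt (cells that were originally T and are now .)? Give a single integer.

Step 1: +2 fires, +1 burnt (F count now 2)
Step 2: +1 fires, +2 burnt (F count now 1)
Step 3: +2 fires, +1 burnt (F count now 2)
Step 4: +1 fires, +2 burnt (F count now 1)
Step 5: +0 fires, +1 burnt (F count now 0)
Fire out after step 5
Initially T: 16, now '.': 15
Total burnt (originally-T cells now '.'): 6

Answer: 6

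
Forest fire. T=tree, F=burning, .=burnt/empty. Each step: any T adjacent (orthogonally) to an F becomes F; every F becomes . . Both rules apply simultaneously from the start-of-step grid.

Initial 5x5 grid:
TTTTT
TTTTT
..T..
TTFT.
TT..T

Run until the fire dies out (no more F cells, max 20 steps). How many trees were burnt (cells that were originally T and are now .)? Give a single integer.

Answer: 16

Derivation:
Step 1: +3 fires, +1 burnt (F count now 3)
Step 2: +3 fires, +3 burnt (F count now 3)
Step 3: +4 fires, +3 burnt (F count now 4)
Step 4: +4 fires, +4 burnt (F count now 4)
Step 5: +2 fires, +4 burnt (F count now 2)
Step 6: +0 fires, +2 burnt (F count now 0)
Fire out after step 6
Initially T: 17, now '.': 24
Total burnt (originally-T cells now '.'): 16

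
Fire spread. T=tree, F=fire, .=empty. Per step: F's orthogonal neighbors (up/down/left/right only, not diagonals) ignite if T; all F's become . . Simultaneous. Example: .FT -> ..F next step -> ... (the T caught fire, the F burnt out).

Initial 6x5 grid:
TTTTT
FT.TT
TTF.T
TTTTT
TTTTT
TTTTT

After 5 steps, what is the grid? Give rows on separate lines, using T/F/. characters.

Step 1: 5 trees catch fire, 2 burn out
  FTTTT
  .F.TT
  FF..T
  TTFTT
  TTTTT
  TTTTT
Step 2: 5 trees catch fire, 5 burn out
  .FTTT
  ...TT
  ....T
  FF.FT
  TTFTT
  TTTTT
Step 3: 6 trees catch fire, 5 burn out
  ..FTT
  ...TT
  ....T
  ....F
  FF.FT
  TTFTT
Step 4: 6 trees catch fire, 6 burn out
  ...FT
  ...TT
  ....F
  .....
  ....F
  FF.FT
Step 5: 4 trees catch fire, 6 burn out
  ....F
  ...FF
  .....
  .....
  .....
  ....F

....F
...FF
.....
.....
.....
....F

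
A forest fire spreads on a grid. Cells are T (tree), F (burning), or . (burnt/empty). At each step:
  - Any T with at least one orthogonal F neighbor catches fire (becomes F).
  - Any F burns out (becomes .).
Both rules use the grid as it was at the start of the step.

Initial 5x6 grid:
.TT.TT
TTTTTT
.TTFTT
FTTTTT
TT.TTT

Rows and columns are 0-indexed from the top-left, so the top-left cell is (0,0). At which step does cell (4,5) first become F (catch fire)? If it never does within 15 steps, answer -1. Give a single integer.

Step 1: cell (4,5)='T' (+6 fires, +2 burnt)
Step 2: cell (4,5)='T' (+8 fires, +6 burnt)
Step 3: cell (4,5)='T' (+6 fires, +8 burnt)
Step 4: cell (4,5)='F' (+4 fires, +6 burnt)
  -> target ignites at step 4
Step 5: cell (4,5)='.' (+0 fires, +4 burnt)
  fire out at step 5

4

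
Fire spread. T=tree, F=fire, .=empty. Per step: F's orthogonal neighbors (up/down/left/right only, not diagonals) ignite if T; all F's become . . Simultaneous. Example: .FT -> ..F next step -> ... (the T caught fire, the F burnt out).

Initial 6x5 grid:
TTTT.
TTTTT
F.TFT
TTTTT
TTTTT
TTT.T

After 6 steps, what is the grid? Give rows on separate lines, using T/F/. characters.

Step 1: 6 trees catch fire, 2 burn out
  TTTT.
  FTTFT
  ..F.F
  FTTFT
  TTTTT
  TTT.T
Step 2: 10 trees catch fire, 6 burn out
  FTTF.
  .FF.F
  .....
  .FF.F
  FTTFT
  TTT.T
Step 3: 6 trees catch fire, 10 burn out
  .FF..
  .....
  .....
  .....
  .FF.F
  FTT.T
Step 4: 3 trees catch fire, 6 burn out
  .....
  .....
  .....
  .....
  .....
  .FF.F
Step 5: 0 trees catch fire, 3 burn out
  .....
  .....
  .....
  .....
  .....
  .....
Step 6: 0 trees catch fire, 0 burn out
  .....
  .....
  .....
  .....
  .....
  .....

.....
.....
.....
.....
.....
.....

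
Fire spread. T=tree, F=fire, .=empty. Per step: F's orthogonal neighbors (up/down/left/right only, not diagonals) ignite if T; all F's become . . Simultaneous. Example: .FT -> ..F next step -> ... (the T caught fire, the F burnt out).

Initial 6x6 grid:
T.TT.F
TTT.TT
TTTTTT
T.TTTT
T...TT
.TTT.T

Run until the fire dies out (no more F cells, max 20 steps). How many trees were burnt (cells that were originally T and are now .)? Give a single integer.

Answer: 23

Derivation:
Step 1: +1 fires, +1 burnt (F count now 1)
Step 2: +2 fires, +1 burnt (F count now 2)
Step 3: +2 fires, +2 burnt (F count now 2)
Step 4: +3 fires, +2 burnt (F count now 3)
Step 5: +4 fires, +3 burnt (F count now 4)
Step 6: +3 fires, +4 burnt (F count now 3)
Step 7: +3 fires, +3 burnt (F count now 3)
Step 8: +3 fires, +3 burnt (F count now 3)
Step 9: +2 fires, +3 burnt (F count now 2)
Step 10: +0 fires, +2 burnt (F count now 0)
Fire out after step 10
Initially T: 26, now '.': 33
Total burnt (originally-T cells now '.'): 23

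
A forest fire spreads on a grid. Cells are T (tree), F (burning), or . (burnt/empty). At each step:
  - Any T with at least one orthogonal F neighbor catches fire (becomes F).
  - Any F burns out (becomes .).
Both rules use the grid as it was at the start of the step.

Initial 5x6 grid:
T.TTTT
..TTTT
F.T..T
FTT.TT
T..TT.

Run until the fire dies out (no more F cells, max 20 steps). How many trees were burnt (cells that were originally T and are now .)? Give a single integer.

Step 1: +2 fires, +2 burnt (F count now 2)
Step 2: +1 fires, +2 burnt (F count now 1)
Step 3: +1 fires, +1 burnt (F count now 1)
Step 4: +1 fires, +1 burnt (F count now 1)
Step 5: +2 fires, +1 burnt (F count now 2)
Step 6: +2 fires, +2 burnt (F count now 2)
Step 7: +2 fires, +2 burnt (F count now 2)
Step 8: +2 fires, +2 burnt (F count now 2)
Step 9: +1 fires, +2 burnt (F count now 1)
Step 10: +1 fires, +1 burnt (F count now 1)
Step 11: +1 fires, +1 burnt (F count now 1)
Step 12: +1 fires, +1 burnt (F count now 1)
Step 13: +0 fires, +1 burnt (F count now 0)
Fire out after step 13
Initially T: 18, now '.': 29
Total burnt (originally-T cells now '.'): 17

Answer: 17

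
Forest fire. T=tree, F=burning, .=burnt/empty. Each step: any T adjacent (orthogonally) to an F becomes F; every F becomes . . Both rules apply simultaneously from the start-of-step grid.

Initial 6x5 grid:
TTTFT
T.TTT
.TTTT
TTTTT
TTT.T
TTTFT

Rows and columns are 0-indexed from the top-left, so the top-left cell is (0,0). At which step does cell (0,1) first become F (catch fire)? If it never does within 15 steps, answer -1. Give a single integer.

Step 1: cell (0,1)='T' (+5 fires, +2 burnt)
Step 2: cell (0,1)='F' (+7 fires, +5 burnt)
  -> target ignites at step 2
Step 3: cell (0,1)='.' (+8 fires, +7 burnt)
Step 4: cell (0,1)='.' (+4 fires, +8 burnt)
Step 5: cell (0,1)='.' (+1 fires, +4 burnt)
Step 6: cell (0,1)='.' (+0 fires, +1 burnt)
  fire out at step 6

2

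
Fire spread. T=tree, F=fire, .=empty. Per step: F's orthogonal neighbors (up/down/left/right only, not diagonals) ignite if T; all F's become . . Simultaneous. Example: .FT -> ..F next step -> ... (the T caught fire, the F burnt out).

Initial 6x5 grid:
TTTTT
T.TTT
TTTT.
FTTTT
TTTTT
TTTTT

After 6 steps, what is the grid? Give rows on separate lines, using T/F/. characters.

Step 1: 3 trees catch fire, 1 burn out
  TTTTT
  T.TTT
  FTTT.
  .FTTT
  FTTTT
  TTTTT
Step 2: 5 trees catch fire, 3 burn out
  TTTTT
  F.TTT
  .FTT.
  ..FTT
  .FTTT
  FTTTT
Step 3: 5 trees catch fire, 5 burn out
  FTTTT
  ..TTT
  ..FT.
  ...FT
  ..FTT
  .FTTT
Step 4: 6 trees catch fire, 5 burn out
  .FTTT
  ..FTT
  ...F.
  ....F
  ...FT
  ..FTT
Step 5: 4 trees catch fire, 6 burn out
  ..FTT
  ...FT
  .....
  .....
  ....F
  ...FT
Step 6: 3 trees catch fire, 4 burn out
  ...FT
  ....F
  .....
  .....
  .....
  ....F

...FT
....F
.....
.....
.....
....F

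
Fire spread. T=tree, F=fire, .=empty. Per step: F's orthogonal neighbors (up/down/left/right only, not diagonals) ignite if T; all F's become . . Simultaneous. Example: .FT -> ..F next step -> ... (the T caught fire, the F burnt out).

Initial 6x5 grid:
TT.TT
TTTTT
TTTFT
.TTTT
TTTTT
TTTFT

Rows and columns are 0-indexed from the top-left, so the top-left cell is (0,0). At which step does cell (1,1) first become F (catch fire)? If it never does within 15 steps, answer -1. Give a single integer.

Step 1: cell (1,1)='T' (+7 fires, +2 burnt)
Step 2: cell (1,1)='T' (+9 fires, +7 burnt)
Step 3: cell (1,1)='F' (+6 fires, +9 burnt)
  -> target ignites at step 3
Step 4: cell (1,1)='.' (+3 fires, +6 burnt)
Step 5: cell (1,1)='.' (+1 fires, +3 burnt)
Step 6: cell (1,1)='.' (+0 fires, +1 burnt)
  fire out at step 6

3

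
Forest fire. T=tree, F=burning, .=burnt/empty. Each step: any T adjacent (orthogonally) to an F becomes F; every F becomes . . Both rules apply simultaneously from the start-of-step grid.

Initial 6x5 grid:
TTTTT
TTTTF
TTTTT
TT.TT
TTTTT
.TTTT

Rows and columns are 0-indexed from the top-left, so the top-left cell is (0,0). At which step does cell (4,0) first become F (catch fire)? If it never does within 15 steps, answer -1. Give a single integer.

Step 1: cell (4,0)='T' (+3 fires, +1 burnt)
Step 2: cell (4,0)='T' (+4 fires, +3 burnt)
Step 3: cell (4,0)='T' (+5 fires, +4 burnt)
Step 4: cell (4,0)='T' (+5 fires, +5 burnt)
Step 5: cell (4,0)='T' (+5 fires, +5 burnt)
Step 6: cell (4,0)='T' (+3 fires, +5 burnt)
Step 7: cell (4,0)='F' (+2 fires, +3 burnt)
  -> target ignites at step 7
Step 8: cell (4,0)='.' (+0 fires, +2 burnt)
  fire out at step 8

7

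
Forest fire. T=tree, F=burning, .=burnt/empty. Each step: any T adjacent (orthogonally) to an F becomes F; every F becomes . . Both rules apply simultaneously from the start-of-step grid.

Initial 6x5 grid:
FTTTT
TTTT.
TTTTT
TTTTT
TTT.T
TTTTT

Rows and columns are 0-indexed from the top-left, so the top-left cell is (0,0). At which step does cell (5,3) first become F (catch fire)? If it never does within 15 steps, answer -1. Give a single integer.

Step 1: cell (5,3)='T' (+2 fires, +1 burnt)
Step 2: cell (5,3)='T' (+3 fires, +2 burnt)
Step 3: cell (5,3)='T' (+4 fires, +3 burnt)
Step 4: cell (5,3)='T' (+5 fires, +4 burnt)
Step 5: cell (5,3)='T' (+4 fires, +5 burnt)
Step 6: cell (5,3)='T' (+4 fires, +4 burnt)
Step 7: cell (5,3)='T' (+2 fires, +4 burnt)
Step 8: cell (5,3)='F' (+2 fires, +2 burnt)
  -> target ignites at step 8
Step 9: cell (5,3)='.' (+1 fires, +2 burnt)
Step 10: cell (5,3)='.' (+0 fires, +1 burnt)
  fire out at step 10

8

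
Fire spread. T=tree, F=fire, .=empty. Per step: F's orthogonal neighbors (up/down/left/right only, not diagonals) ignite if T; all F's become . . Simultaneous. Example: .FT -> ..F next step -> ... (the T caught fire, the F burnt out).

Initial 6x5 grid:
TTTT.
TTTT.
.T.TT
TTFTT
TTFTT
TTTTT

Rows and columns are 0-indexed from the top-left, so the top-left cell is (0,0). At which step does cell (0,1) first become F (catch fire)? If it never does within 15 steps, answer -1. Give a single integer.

Step 1: cell (0,1)='T' (+5 fires, +2 burnt)
Step 2: cell (0,1)='T' (+8 fires, +5 burnt)
Step 3: cell (0,1)='T' (+5 fires, +8 burnt)
Step 4: cell (0,1)='F' (+4 fires, +5 burnt)
  -> target ignites at step 4
Step 5: cell (0,1)='.' (+2 fires, +4 burnt)
Step 6: cell (0,1)='.' (+0 fires, +2 burnt)
  fire out at step 6

4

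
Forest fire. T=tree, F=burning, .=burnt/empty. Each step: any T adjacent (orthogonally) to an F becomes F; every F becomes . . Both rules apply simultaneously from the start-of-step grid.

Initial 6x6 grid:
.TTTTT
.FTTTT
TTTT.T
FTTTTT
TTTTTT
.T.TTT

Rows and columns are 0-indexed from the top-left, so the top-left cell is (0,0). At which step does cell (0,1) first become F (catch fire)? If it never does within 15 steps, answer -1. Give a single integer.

Step 1: cell (0,1)='F' (+6 fires, +2 burnt)
  -> target ignites at step 1
Step 2: cell (0,1)='.' (+5 fires, +6 burnt)
Step 3: cell (0,1)='.' (+6 fires, +5 burnt)
Step 4: cell (0,1)='.' (+4 fires, +6 burnt)
Step 5: cell (0,1)='.' (+5 fires, +4 burnt)
Step 6: cell (0,1)='.' (+2 fires, +5 burnt)
Step 7: cell (0,1)='.' (+1 fires, +2 burnt)
Step 8: cell (0,1)='.' (+0 fires, +1 burnt)
  fire out at step 8

1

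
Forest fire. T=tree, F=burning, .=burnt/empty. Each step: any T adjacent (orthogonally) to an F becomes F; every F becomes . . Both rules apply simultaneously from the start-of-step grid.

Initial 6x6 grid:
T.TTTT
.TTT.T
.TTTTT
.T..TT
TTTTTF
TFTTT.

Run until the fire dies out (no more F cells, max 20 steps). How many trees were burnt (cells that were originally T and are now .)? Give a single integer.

Step 1: +5 fires, +2 burnt (F count now 5)
Step 2: +8 fires, +5 burnt (F count now 8)
Step 3: +3 fires, +8 burnt (F count now 3)
Step 4: +4 fires, +3 burnt (F count now 4)
Step 5: +3 fires, +4 burnt (F count now 3)
Step 6: +2 fires, +3 burnt (F count now 2)
Step 7: +0 fires, +2 burnt (F count now 0)
Fire out after step 7
Initially T: 26, now '.': 35
Total burnt (originally-T cells now '.'): 25

Answer: 25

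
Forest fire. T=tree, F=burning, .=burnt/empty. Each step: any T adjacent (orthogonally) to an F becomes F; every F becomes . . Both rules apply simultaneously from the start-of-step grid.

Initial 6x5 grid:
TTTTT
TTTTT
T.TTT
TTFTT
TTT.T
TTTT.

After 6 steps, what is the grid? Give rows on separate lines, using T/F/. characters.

Step 1: 4 trees catch fire, 1 burn out
  TTTTT
  TTTTT
  T.FTT
  TF.FT
  TTF.T
  TTTT.
Step 2: 6 trees catch fire, 4 burn out
  TTTTT
  TTFTT
  T..FT
  F...F
  TF..T
  TTFT.
Step 3: 9 trees catch fire, 6 burn out
  TTFTT
  TF.FT
  F...F
  .....
  F...F
  TF.F.
Step 4: 5 trees catch fire, 9 burn out
  TF.FT
  F...F
  .....
  .....
  .....
  F....
Step 5: 2 trees catch fire, 5 burn out
  F...F
  .....
  .....
  .....
  .....
  .....
Step 6: 0 trees catch fire, 2 burn out
  .....
  .....
  .....
  .....
  .....
  .....

.....
.....
.....
.....
.....
.....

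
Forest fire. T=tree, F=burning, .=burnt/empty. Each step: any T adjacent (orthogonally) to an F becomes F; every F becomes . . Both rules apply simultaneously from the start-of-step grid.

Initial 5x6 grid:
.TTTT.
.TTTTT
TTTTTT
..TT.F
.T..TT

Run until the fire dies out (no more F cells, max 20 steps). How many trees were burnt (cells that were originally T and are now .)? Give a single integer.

Answer: 19

Derivation:
Step 1: +2 fires, +1 burnt (F count now 2)
Step 2: +3 fires, +2 burnt (F count now 3)
Step 3: +2 fires, +3 burnt (F count now 2)
Step 4: +4 fires, +2 burnt (F count now 4)
Step 5: +4 fires, +4 burnt (F count now 4)
Step 6: +3 fires, +4 burnt (F count now 3)
Step 7: +1 fires, +3 burnt (F count now 1)
Step 8: +0 fires, +1 burnt (F count now 0)
Fire out after step 8
Initially T: 20, now '.': 29
Total burnt (originally-T cells now '.'): 19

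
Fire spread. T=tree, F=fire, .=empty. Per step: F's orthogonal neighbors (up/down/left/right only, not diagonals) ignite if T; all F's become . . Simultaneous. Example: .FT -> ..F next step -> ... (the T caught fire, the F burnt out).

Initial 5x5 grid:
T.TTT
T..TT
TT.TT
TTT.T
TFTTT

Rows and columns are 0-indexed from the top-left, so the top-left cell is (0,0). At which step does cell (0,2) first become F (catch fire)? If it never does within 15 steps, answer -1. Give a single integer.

Step 1: cell (0,2)='T' (+3 fires, +1 burnt)
Step 2: cell (0,2)='T' (+4 fires, +3 burnt)
Step 3: cell (0,2)='T' (+2 fires, +4 burnt)
Step 4: cell (0,2)='T' (+2 fires, +2 burnt)
Step 5: cell (0,2)='T' (+2 fires, +2 burnt)
Step 6: cell (0,2)='T' (+2 fires, +2 burnt)
Step 7: cell (0,2)='T' (+2 fires, +2 burnt)
Step 8: cell (0,2)='T' (+1 fires, +2 burnt)
Step 9: cell (0,2)='F' (+1 fires, +1 burnt)
  -> target ignites at step 9
Step 10: cell (0,2)='.' (+0 fires, +1 burnt)
  fire out at step 10

9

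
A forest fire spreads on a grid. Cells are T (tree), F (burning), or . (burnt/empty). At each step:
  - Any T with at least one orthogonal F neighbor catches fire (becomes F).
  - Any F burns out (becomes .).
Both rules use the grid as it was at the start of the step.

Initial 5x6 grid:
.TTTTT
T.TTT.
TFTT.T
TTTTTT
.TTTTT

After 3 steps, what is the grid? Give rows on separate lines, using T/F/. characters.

Step 1: 3 trees catch fire, 1 burn out
  .TTTTT
  T.TTT.
  F.FT.T
  TFTTTT
  .TTTTT
Step 2: 6 trees catch fire, 3 burn out
  .TTTTT
  F.FTT.
  ...F.T
  F.FTTT
  .FTTTT
Step 3: 4 trees catch fire, 6 burn out
  .TFTTT
  ...FT.
  .....T
  ...FTT
  ..FTTT

.TFTTT
...FT.
.....T
...FTT
..FTTT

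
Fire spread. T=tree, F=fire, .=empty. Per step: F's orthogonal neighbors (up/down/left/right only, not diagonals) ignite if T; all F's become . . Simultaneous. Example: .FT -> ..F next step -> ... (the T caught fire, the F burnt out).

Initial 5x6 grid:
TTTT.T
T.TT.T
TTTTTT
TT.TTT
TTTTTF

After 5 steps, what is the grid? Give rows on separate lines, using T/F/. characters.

Step 1: 2 trees catch fire, 1 burn out
  TTTT.T
  T.TT.T
  TTTTTT
  TT.TTF
  TTTTF.
Step 2: 3 trees catch fire, 2 burn out
  TTTT.T
  T.TT.T
  TTTTTF
  TT.TF.
  TTTF..
Step 3: 4 trees catch fire, 3 burn out
  TTTT.T
  T.TT.F
  TTTTF.
  TT.F..
  TTF...
Step 4: 3 trees catch fire, 4 burn out
  TTTT.F
  T.TT..
  TTTF..
  TT....
  TF....
Step 5: 4 trees catch fire, 3 burn out
  TTTT..
  T.TF..
  TTF...
  TF....
  F.....

TTTT..
T.TF..
TTF...
TF....
F.....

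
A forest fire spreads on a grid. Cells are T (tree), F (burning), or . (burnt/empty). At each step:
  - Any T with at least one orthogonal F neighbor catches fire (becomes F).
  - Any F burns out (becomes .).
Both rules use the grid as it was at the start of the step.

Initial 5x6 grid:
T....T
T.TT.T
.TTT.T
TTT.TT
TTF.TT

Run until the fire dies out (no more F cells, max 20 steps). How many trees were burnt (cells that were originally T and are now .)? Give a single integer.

Answer: 10

Derivation:
Step 1: +2 fires, +1 burnt (F count now 2)
Step 2: +3 fires, +2 burnt (F count now 3)
Step 3: +4 fires, +3 burnt (F count now 4)
Step 4: +1 fires, +4 burnt (F count now 1)
Step 5: +0 fires, +1 burnt (F count now 0)
Fire out after step 5
Initially T: 19, now '.': 21
Total burnt (originally-T cells now '.'): 10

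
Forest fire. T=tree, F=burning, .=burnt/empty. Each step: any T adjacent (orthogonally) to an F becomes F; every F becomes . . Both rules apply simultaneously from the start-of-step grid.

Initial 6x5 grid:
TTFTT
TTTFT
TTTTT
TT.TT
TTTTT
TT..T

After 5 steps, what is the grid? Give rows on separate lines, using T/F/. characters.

Step 1: 5 trees catch fire, 2 burn out
  TF.FT
  TTF.F
  TTTFT
  TT.TT
  TTTTT
  TT..T
Step 2: 6 trees catch fire, 5 burn out
  F...F
  TF...
  TTF.F
  TT.FT
  TTTTT
  TT..T
Step 3: 4 trees catch fire, 6 burn out
  .....
  F....
  TF...
  TT..F
  TTTFT
  TT..T
Step 4: 4 trees catch fire, 4 burn out
  .....
  .....
  F....
  TF...
  TTF.F
  TT..T
Step 5: 3 trees catch fire, 4 burn out
  .....
  .....
  .....
  F....
  TF...
  TT..F

.....
.....
.....
F....
TF...
TT..F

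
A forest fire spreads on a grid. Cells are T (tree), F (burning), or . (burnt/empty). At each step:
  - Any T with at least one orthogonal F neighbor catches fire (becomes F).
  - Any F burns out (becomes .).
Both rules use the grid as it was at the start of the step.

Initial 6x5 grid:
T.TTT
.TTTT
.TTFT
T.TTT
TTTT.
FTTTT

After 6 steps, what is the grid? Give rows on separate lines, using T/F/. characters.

Step 1: 6 trees catch fire, 2 burn out
  T.TTT
  .TTFT
  .TF.F
  T.TFT
  FTTT.
  .FTTT
Step 2: 10 trees catch fire, 6 burn out
  T.TFT
  .TF.F
  .F...
  F.F.F
  .FTF.
  ..FTT
Step 3: 5 trees catch fire, 10 burn out
  T.F.F
  .F...
  .....
  .....
  ..F..
  ...FT
Step 4: 1 trees catch fire, 5 burn out
  T....
  .....
  .....
  .....
  .....
  ....F
Step 5: 0 trees catch fire, 1 burn out
  T....
  .....
  .....
  .....
  .....
  .....
Step 6: 0 trees catch fire, 0 burn out
  T....
  .....
  .....
  .....
  .....
  .....

T....
.....
.....
.....
.....
.....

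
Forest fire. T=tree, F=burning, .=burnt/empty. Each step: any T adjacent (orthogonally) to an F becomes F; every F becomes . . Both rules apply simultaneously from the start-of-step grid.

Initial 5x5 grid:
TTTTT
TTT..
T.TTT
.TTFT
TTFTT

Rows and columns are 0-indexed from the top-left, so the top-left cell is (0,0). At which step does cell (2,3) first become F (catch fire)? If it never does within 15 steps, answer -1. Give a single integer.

Step 1: cell (2,3)='F' (+5 fires, +2 burnt)
  -> target ignites at step 1
Step 2: cell (2,3)='.' (+5 fires, +5 burnt)
Step 3: cell (2,3)='.' (+1 fires, +5 burnt)
Step 4: cell (2,3)='.' (+2 fires, +1 burnt)
Step 5: cell (2,3)='.' (+3 fires, +2 burnt)
Step 6: cell (2,3)='.' (+3 fires, +3 burnt)
Step 7: cell (2,3)='.' (+0 fires, +3 burnt)
  fire out at step 7

1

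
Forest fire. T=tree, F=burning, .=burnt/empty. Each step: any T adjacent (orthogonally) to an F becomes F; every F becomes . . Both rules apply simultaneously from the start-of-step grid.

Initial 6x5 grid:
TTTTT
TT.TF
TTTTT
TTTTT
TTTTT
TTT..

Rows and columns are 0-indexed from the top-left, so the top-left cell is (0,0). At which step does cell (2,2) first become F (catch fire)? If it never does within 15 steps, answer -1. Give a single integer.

Step 1: cell (2,2)='T' (+3 fires, +1 burnt)
Step 2: cell (2,2)='T' (+3 fires, +3 burnt)
Step 3: cell (2,2)='F' (+4 fires, +3 burnt)
  -> target ignites at step 3
Step 4: cell (2,2)='.' (+4 fires, +4 burnt)
Step 5: cell (2,2)='.' (+5 fires, +4 burnt)
Step 6: cell (2,2)='.' (+4 fires, +5 burnt)
Step 7: cell (2,2)='.' (+2 fires, +4 burnt)
Step 8: cell (2,2)='.' (+1 fires, +2 burnt)
Step 9: cell (2,2)='.' (+0 fires, +1 burnt)
  fire out at step 9

3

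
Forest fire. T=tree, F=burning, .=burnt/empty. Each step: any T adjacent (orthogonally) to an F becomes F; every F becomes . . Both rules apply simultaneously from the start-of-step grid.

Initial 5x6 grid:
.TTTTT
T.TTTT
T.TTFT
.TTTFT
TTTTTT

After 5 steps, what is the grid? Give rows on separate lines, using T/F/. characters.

Step 1: 6 trees catch fire, 2 burn out
  .TTTTT
  T.TTFT
  T.TF.F
  .TTF.F
  TTTTFT
Step 2: 7 trees catch fire, 6 burn out
  .TTTFT
  T.TF.F
  T.F...
  .TF...
  TTTF.F
Step 3: 5 trees catch fire, 7 burn out
  .TTF.F
  T.F...
  T.....
  .F....
  TTF...
Step 4: 2 trees catch fire, 5 burn out
  .TF...
  T.....
  T.....
  ......
  TF....
Step 5: 2 trees catch fire, 2 burn out
  .F....
  T.....
  T.....
  ......
  F.....

.F....
T.....
T.....
......
F.....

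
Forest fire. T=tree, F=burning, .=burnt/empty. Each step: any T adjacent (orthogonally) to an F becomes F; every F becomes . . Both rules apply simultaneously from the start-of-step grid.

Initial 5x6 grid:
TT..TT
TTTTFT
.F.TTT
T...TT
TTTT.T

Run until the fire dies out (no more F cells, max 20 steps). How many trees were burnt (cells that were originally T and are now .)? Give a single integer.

Answer: 15

Derivation:
Step 1: +5 fires, +2 burnt (F count now 5)
Step 2: +7 fires, +5 burnt (F count now 7)
Step 3: +2 fires, +7 burnt (F count now 2)
Step 4: +1 fires, +2 burnt (F count now 1)
Step 5: +0 fires, +1 burnt (F count now 0)
Fire out after step 5
Initially T: 20, now '.': 25
Total burnt (originally-T cells now '.'): 15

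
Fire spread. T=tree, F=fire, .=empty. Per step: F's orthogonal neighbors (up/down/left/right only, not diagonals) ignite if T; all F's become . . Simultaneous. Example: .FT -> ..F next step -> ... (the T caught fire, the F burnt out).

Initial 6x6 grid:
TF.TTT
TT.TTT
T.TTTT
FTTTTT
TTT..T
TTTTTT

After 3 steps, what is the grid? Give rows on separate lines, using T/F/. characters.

Step 1: 5 trees catch fire, 2 burn out
  F..TTT
  TF.TTT
  F.TTTT
  .FTTTT
  FTT..T
  TTTTTT
Step 2: 4 trees catch fire, 5 burn out
  ...TTT
  F..TTT
  ..TTTT
  ..FTTT
  .FT..T
  FTTTTT
Step 3: 4 trees catch fire, 4 burn out
  ...TTT
  ...TTT
  ..FTTT
  ...FTT
  ..F..T
  .FTTTT

...TTT
...TTT
..FTTT
...FTT
..F..T
.FTTTT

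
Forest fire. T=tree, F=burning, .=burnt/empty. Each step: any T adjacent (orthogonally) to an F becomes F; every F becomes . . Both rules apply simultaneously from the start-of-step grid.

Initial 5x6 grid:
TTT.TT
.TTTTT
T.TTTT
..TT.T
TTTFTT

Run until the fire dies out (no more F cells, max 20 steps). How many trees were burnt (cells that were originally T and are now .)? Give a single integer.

Step 1: +3 fires, +1 burnt (F count now 3)
Step 2: +4 fires, +3 burnt (F count now 4)
Step 3: +5 fires, +4 burnt (F count now 5)
Step 4: +3 fires, +5 burnt (F count now 3)
Step 5: +4 fires, +3 burnt (F count now 4)
Step 6: +2 fires, +4 burnt (F count now 2)
Step 7: +1 fires, +2 burnt (F count now 1)
Step 8: +0 fires, +1 burnt (F count now 0)
Fire out after step 8
Initially T: 23, now '.': 29
Total burnt (originally-T cells now '.'): 22

Answer: 22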